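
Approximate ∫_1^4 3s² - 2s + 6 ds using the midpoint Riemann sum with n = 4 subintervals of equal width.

Δs = (4 − 1)/4 = 0.75.
Midpoints: 1.375, 2.125, 2.875, 3.625.
f(1.375) = 8.921875, f(2.125) = 15.296875, f(2.875) = 25.046875, f(3.625) = 38.171875.
Sum = Δs · [f(1.375) + f(2.125) + f(2.875) + f(3.625)].
Sum = 65.578125.

65.578125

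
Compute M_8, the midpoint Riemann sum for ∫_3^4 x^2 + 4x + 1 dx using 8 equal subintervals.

27.33203125

Δx = (4 − 3)/8 = 0.125.
Midpoints: 3.0625, 3.1875, 3.3125, 3.4375, 3.5625, 3.6875, 3.8125, 3.9375.
f(3.0625) = 22.62890625, f(3.1875) = 23.91015625, f(3.3125) = 25.22265625, f(3.4375) = 26.56640625, f(3.5625) = 27.94140625, f(3.6875) = 29.34765625, f(3.8125) = 30.78515625, f(3.9375) = 32.25390625.
Sum = Δx · [f(3.0625) + f(3.1875) + f(3.3125) + ...].
Sum = 27.33203125.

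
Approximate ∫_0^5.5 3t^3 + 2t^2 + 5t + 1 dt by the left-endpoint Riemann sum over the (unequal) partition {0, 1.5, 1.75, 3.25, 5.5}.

Subinterval widths: 1.5, 0.25, 1.5, 2.25.
Left endpoints: 0, 1.5, 1.75, 3.25.
f(0) = 1, f(1.5) = 23.125, f(1.75) = 31.953125, f(3.25) = 141.359375.
Sum = Σ Δt_i · f(t_i).
Sum = 373.26953125.

373.26953125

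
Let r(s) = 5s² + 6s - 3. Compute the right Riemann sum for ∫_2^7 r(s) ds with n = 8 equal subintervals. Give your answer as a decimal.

759.6484375

Δs = (7 − 2)/8 = 0.625.
Right endpoints: 2.625, 3.25, 3.875, 4.5, 5.125, 5.75, 6.375, 7.
r(2.625) = 47.203125, r(3.25) = 69.3125, r(3.875) = 95.328125, r(4.5) = 125.25, r(5.125) = 159.078125, r(5.75) = 196.8125, r(6.375) = 238.453125, r(7) = 284.
Sum = Δs · [r(2.625) + r(3.25) + r(3.875) + ...].
Sum = 759.6484375.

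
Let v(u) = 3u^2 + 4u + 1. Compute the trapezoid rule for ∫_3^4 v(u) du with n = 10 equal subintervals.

Δu = (4 − 3)/10 = 0.1.
v(3) = 40, v(3.1) = 42.23, v(3.2) = 44.52, v(3.3) = 46.87, v(3.4) = 49.28, v(3.5) = 51.75, v(3.6) = 54.28, v(3.7) = 56.87, v(3.8) = 59.52, v(3.9) = 62.23, v(4) = 65.
T_10 = (Δu/2)·[v(u_0) + 2v(u_1) + ... + 2v(u_{9}) + v(u_10)].
Sum = 52.005.

52.005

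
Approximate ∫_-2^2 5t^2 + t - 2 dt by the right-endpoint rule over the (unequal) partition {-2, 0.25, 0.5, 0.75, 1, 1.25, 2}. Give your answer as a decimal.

Subinterval widths: 2.25, 0.25, 0.25, 0.25, 0.25, 0.75.
Right endpoints: 0.25, 0.5, 0.75, 1, 1.25, 2.
f(0.25) = -1.4375, f(0.5) = -0.25, f(0.75) = 1.5625, f(1) = 4, f(1.25) = 7.0625, f(2) = 20.
Sum = Σ Δt_i · f(t_i).
Sum = 14.859375.

14.859375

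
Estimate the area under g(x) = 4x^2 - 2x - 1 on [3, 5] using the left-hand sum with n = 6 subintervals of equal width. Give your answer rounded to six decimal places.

102.814815

Δx = (5 − 3)/6 = 1/3.
Left endpoints: 3, 10/3, 11/3, 4, 13/3, 14/3.
g(3) = 29, g(10/3) = 331/9, g(11/3) = 409/9, g(4) = 55, g(13/3) = 589/9, g(14/3) = 691/9.
Sum = Δx · [g(3) + g(10/3) + g(11/3) + ...].
Sum ≈ 102.814815.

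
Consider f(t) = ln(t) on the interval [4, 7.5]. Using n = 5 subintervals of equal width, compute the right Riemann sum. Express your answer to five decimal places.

Δt = (7.5 − 4)/5 = 0.7.
Right endpoints: 4.7, 5.4, 6.1, 6.8, 7.5.
f(4.7) ≈ 1.54756, f(5.4) ≈ 1.68640, f(6.1) ≈ 1.80829, f(6.8) ≈ 1.91692, f(7.5) ≈ 2.01490.
Sum = Δt · [f(4.7) + f(5.4) + f(6.1) + f(6.8) + f(7.5)].
Sum ≈ 6.28185.

6.28185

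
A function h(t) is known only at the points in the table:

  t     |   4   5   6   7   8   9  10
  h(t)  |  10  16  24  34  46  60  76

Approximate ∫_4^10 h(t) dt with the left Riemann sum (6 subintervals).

190

Δt = 1.
Sum = 1·[10 + 16 + 24 + 34 + 46 + 60] = 190.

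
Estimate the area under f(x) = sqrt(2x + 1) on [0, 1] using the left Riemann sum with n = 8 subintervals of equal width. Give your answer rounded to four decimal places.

1.3524

Δx = (1 − 0)/8 = 0.125.
Left endpoints: 0, 0.125, 0.25, 0.375, 0.5, 0.625, 0.75, 0.875.
f(0) ≈ 1.0000, f(0.125) ≈ 1.1180, f(0.25) ≈ 1.2247, f(0.375) ≈ 1.3229, f(0.5) ≈ 1.4142, f(0.625) ≈ 1.5000, f(0.75) ≈ 1.5811, f(0.875) ≈ 1.6583.
Sum = Δx · [f(0) + f(0.125) + f(0.25) + ...].
Sum ≈ 1.3524.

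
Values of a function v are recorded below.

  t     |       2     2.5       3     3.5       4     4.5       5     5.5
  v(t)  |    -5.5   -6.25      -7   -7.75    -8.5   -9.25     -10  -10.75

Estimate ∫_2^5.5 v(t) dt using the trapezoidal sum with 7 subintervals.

-28.4375

Δt = 0.5.
T_7 = (0.5/2)·[(-5.5) + 2·(-6.25) + 2·(-7) + 2·(-7.75) + 2·(-8.5) + 2·(-9.25) + 2·(-10) + (-10.75)] = -28.4375.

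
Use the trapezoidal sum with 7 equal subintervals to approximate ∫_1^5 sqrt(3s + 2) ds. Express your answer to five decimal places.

Δs = (5 − 1)/7 = 4/7.
f(1) ≈ 2.23607, f(11/7) ≈ 2.59119, f(15/7) ≈ 2.90320, f(19/7) ≈ 3.18479, f(23/7) ≈ 3.44342, f(27/7) ≈ 3.68394, f(31/7) ≈ 3.90969, f(5) ≈ 4.12311.
T_7 = (Δs/2)·[f(s_0) + 2f(s_1) + ... + 2f(s_{6}) + f(s_7)].
Sum ≈ 13.08333.

13.08333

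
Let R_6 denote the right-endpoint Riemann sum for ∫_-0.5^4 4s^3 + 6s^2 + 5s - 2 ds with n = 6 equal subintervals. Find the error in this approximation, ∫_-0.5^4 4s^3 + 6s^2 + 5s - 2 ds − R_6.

-151.453125

Exact integral: ∫_-0.5^4 f(s) ds = 414.5625.
R_6 = 566.015625.
Error = 414.5625 − 566.015625 = -151.453125.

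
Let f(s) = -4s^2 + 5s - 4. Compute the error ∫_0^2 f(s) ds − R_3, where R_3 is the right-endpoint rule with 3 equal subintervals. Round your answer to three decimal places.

Exact integral: ∫_0^2 f(s) ds ≈ -8.66667.
R_3 ≈ -11.25926.
Error ≈ -8.66667 − (-11.25926) ≈ 2.593.

2.593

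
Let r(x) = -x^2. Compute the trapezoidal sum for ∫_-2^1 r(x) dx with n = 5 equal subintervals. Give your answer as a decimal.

Δx = (1 − (-2))/5 = 0.6.
r(-2) = -4, r(-1.4) = -1.96, r(-0.8) = -0.64, r(-0.2) = -0.04, r(0.4) = -0.16, r(1) = -1.
T_5 = (Δx/2)·[r(x_0) + 2r(x_1) + ... + 2r(x_{4}) + r(x_5)].
Sum = -3.18.

-3.18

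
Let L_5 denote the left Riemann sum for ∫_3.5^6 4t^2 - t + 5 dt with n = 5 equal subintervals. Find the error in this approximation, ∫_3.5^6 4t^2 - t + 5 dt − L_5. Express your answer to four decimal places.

22.7083

Exact integral: ∫_3.5^6 f(t) dt ≈ 231.458333.
L_5 = 208.75.
Error ≈ 231.458333 − 208.75 ≈ 22.7083.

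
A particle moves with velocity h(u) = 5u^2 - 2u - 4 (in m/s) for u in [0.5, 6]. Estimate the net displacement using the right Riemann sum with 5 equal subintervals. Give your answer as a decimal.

Δu = (6 − 0.5)/5 = 1.1.
Right endpoints: 1.6, 2.7, 3.8, 4.9, 6.
h(1.6) = 5.6, h(2.7) = 27.05, h(3.8) = 60.6, h(4.9) = 106.25, h(6) = 164.
Sum = Δu · [h(1.6) + h(2.7) + h(3.8) + h(4.9) + h(6)].
Sum = 399.85.

399.85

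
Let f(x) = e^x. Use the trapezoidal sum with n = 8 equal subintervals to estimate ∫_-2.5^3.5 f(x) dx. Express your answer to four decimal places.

Δx = (3.5 − (-2.5))/8 = 0.75.
f(-2.5) ≈ 0.0821, f(-1.75) ≈ 0.1738, f(-1) ≈ 0.3679, f(-0.25) ≈ 0.7788, f(0.5) ≈ 1.6487, f(1.25) ≈ 3.4903, f(2) ≈ 7.3891, f(2.75) ≈ 15.6426, f(3.5) ≈ 33.1155.
T_8 = (Δx/2)·[f(x_0) + 2f(x_1) + ... + 2f(x_{7}) + f(x_8)].
Sum ≈ 34.5675.

34.5675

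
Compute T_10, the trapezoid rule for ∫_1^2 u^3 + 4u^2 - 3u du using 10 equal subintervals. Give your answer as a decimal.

8.5975

Δu = (2 − 1)/10 = 0.1.
f(1) = 2, f(1.1) = 2.871, f(1.2) = 3.888, f(1.3) = 5.057, f(1.4) = 6.384, f(1.5) = 7.875, f(1.6) = 9.536, f(1.7) = 11.373, f(1.8) = 13.392, f(1.9) = 15.599, f(2) = 18.
T_10 = (Δu/2)·[f(u_0) + 2f(u_1) + ... + 2f(u_{9}) + f(u_10)].
Sum = 8.5975.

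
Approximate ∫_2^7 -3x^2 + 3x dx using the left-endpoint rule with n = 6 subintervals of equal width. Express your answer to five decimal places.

Δx = (7 − 2)/6 = 5/6.
Left endpoints: 2, 17/6, 11/3, 4.5, 16/3, 37/6.
f(2) = -6, f(17/6) = -187/12, f(11/3) = -88/3, f(4.5) = -47.25, f(16/3) = -208/3, f(37/6) = -1147/12.
Sum = Δx · [f(2) + f(17/6) + f(11/3) + ...].
Sum ≈ -219.23611.

-219.23611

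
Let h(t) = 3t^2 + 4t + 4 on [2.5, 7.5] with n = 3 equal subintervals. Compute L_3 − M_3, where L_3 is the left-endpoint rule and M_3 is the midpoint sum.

-131.25

L_3 ≈ 391.52778.
M_3 ≈ 522.77778.
L_3 − M_3 = -131.25.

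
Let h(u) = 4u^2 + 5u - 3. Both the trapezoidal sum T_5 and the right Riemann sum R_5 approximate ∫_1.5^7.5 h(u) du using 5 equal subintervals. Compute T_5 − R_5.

T_5 = 680.76.
R_5 = 828.36.
T_5 − R_5 = -147.6.

-147.6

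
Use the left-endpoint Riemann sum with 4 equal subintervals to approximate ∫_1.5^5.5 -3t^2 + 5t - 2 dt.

Δt = (5.5 − 1.5)/4 = 1.
Left endpoints: 1.5, 2.5, 3.5, 4.5.
f(1.5) = -1.25, f(2.5) = -8.25, f(3.5) = -21.25, f(4.5) = -40.25.
Sum = Δt · [f(1.5) + f(2.5) + f(3.5) + f(4.5)].
Sum = -71.

-71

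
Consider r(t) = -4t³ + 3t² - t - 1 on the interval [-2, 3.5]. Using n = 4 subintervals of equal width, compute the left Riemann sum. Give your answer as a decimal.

Δt = (3.5 − (-2))/4 = 1.375.
Left endpoints: -2, -0.625, 0.75, 2.125.
r(-2) = 45, r(-0.625) = 1.7734375, r(0.75) = -1.75, r(2.125) = -27.9609375.
Sum = Δt · [r(-2) + r(-0.625) + r(0.75) + r(2.125)].
Sum = 23.4609375.

23.4609375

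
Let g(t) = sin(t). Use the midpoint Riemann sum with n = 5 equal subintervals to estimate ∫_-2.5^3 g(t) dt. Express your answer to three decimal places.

0.199

Δt = (3 − (-2.5))/5 = 1.1.
Midpoints: -1.95, -0.85, 0.25, 1.35, 2.45.
g(-1.95) ≈ -0.929, g(-0.85) ≈ -0.751, g(0.25) ≈ 0.247, g(1.35) ≈ 0.976, g(2.45) ≈ 0.638.
Sum = Δt · [g(-1.95) + g(-0.85) + g(0.25) + g(1.35) + g(2.45)].
Sum ≈ 0.199.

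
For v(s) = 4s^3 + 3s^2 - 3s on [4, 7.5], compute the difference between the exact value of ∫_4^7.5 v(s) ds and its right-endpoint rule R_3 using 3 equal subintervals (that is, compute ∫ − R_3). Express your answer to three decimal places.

-956.521

Exact integral: ∫_4^7.5 v(s) ds = 3205.5625.
R_3 ≈ 4162.08333.
Error ≈ 3205.5625 − 4162.08333 ≈ -956.521.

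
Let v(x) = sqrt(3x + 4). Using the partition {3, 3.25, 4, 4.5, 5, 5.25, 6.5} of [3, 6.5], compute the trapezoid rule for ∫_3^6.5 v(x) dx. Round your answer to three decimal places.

14.894

Subinterval widths: 0.25, 0.75, 0.5, 0.5, 0.25, 1.25.
v(3) ≈ 3.606, v(3.25) ≈ 3.708, v(4) ≈ 4.000, v(4.5) ≈ 4.183, v(5) ≈ 4.359, v(5.25) ≈ 4.444, v(6.5) ≈ 4.848.
On each subinterval the trapezoid contributes (Δx_i/2)·[v(x_{i-1}) + v(x_i)].
Sum ≈ 14.894.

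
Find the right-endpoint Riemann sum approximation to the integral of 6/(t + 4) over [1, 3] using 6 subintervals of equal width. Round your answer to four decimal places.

Δt = (3 − 1)/6 = 1/3.
Right endpoints: 4/3, 5/3, 2, 7/3, 8/3, 3.
f(4/3) = 1.125, f(5/3) = 18/17, f(2) = 1, f(7/3) = 18/19, f(8/3) = 0.9, f(3) = 6/7.
Sum = Δt · [f(4/3) + f(5/3) + f(2) + ...].
Sum ≈ 1.9628.

1.9628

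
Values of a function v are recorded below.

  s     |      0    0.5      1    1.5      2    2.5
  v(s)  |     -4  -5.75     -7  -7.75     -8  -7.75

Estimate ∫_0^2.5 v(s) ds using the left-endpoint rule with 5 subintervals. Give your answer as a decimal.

-16.25

Δs = 0.5.
Sum = 0.5·[(-4) + (-5.75) + (-7) + (-7.75) + (-8)] = -16.25.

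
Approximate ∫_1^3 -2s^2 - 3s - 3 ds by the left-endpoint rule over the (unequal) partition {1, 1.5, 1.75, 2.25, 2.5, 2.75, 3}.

-31.5

Subinterval widths: 0.5, 0.25, 0.5, 0.25, 0.25, 0.25.
Left endpoints: 1, 1.5, 1.75, 2.25, 2.5, 2.75.
f(1) = -8, f(1.5) = -12, f(1.75) = -14.375, f(2.25) = -19.875, f(2.5) = -23, f(2.75) = -26.375.
Sum = Σ Δs_i · f(s_i).
Sum = -31.5.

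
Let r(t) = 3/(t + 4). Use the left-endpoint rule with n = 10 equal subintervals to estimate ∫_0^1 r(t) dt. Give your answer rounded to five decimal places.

Δt = (1 − 0)/10 = 0.1.
Left endpoints: 0, 0.1, 0.2, 0.3, 0.4, 0.5, 0.6, 0.7, 0.8, 0.9.
r(0) = 0.75, r(0.1) = 30/41, r(0.2) = 5/7, r(0.3) = 30/43, r(0.4) = 15/22, r(0.5) = 2/3, r(0.6) = 15/23, r(0.7) = 30/47, r(0.8) = 0.625, r(0.9) = 30/49.
Sum = Δt · [r(0) + r(0.1) + r(0.2) + ...].
Sum ≈ 0.67699.

0.67699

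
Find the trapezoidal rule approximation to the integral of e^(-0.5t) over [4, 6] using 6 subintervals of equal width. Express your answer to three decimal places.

0.171

Δt = (6 − 4)/6 = 1/3.
f(4) ≈ 0.135, f(13/3) ≈ 0.115, f(14/3) ≈ 0.097, f(5) ≈ 0.082, f(16/3) ≈ 0.069, f(17/3) ≈ 0.059, f(6) ≈ 0.050.
T_6 = (Δt/2)·[f(t_0) + 2f(t_1) + ... + 2f(t_{5}) + f(t_6)].
Sum ≈ 0.171.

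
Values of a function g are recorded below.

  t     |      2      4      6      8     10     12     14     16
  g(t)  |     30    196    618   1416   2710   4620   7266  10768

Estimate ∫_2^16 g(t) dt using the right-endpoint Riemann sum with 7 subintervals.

55188

Δt = 2.
Sum = 2·[196 + 618 + 1416 + 2710 + 4620 + 7266 + 10768] = 55188.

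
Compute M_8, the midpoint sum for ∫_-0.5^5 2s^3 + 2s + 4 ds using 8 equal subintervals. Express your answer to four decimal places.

356.2942

Δs = (5 − (-0.5))/8 = 0.6875.
Midpoints: -0.15625, 0.53125, 1.21875, 1.90625, 2.59375, 3.28125, 3.96875, 4.65625.
f(-0.15625) = 60291/16384, f(0.53125) = 87857/16384, f(1.21875) = 164791/16384, f(1.90625) = 354981/16384, f(2.59375) = 722315/16384, f(3.28125) = 1330681/16384, f(3.96875) = 2243967/16384, f(4.65625) = 3526061/16384.
Sum = Δs · [f(-0.15625) + f(0.53125) + f(1.21875) + ...].
Sum ≈ 356.2942.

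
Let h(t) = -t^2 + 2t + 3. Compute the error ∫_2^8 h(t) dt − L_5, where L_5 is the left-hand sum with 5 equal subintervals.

Exact integral: ∫_2^8 h(t) dt = -90.
L_5 = -62.64.
Error = -90 − (-62.64) = -27.36.

-27.36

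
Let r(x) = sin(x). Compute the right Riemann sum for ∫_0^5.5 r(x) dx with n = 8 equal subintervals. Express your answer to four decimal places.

0.0372

Δx = (5.5 − 0)/8 = 0.6875.
Right endpoints: 0.6875, 1.375, 2.0625, 2.75, 3.4375, 4.125, 4.8125, 5.5.
r(0.6875) ≈ 0.6346, r(1.375) ≈ 0.9809, r(2.0625) ≈ 0.8815, r(2.75) ≈ 0.3817, r(3.4375) ≈ -0.2916, r(4.125) ≈ -0.8324, r(4.8125) ≈ -0.9950, r(5.5) ≈ -0.7055.
Sum = Δx · [r(0.6875) + r(1.375) + r(2.0625) + ...].
Sum ≈ 0.0372.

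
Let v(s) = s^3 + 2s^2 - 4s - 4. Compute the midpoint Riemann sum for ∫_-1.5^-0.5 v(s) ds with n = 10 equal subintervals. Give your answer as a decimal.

0.9175

Δs = (-0.5 − (-1.5))/10 = 0.1.
Midpoints: -1.45, -1.35, -1.25, -1.15, -1.05, -0.95, -0.85, -0.75, -0.65, -0.55.
v(-1.45) = 2.956375, v(-1.35) = 2.584625, v(-1.25) = 2.171875, v(-1.15) = 1.724125, v(-1.05) = 1.247375, v(-0.95) = 0.747625, v(-0.85) = 0.230875, v(-0.75) = -0.296875, v(-0.65) = -0.829625, v(-0.55) = -1.361375.
Sum = Δs · [v(-1.45) + v(-1.35) + v(-1.25) + ...].
Sum = 0.9175.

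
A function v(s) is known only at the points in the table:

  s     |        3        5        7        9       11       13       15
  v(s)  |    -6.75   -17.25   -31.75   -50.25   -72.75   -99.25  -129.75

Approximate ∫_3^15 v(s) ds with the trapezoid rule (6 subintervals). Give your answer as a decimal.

Δs = 2.
T_6 = (2/2)·[(-6.75) + 2·(-17.25) + 2·(-31.75) + 2·(-50.25) + 2·(-72.75) + 2·(-99.25) + (-129.75)] = -679.

-679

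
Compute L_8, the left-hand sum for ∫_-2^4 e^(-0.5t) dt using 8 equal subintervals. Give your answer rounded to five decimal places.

6.19489

Δt = (4 − (-2))/8 = 0.75.
Left endpoints: -2, -1.25, -0.5, 0.25, 1, 1.75, 2.5, 3.25.
f(-2) ≈ 2.71828, f(-1.25) ≈ 1.86825, f(-0.5) ≈ 1.28403, f(0.25) ≈ 0.88250, f(1) ≈ 0.60653, f(1.75) ≈ 0.41686, f(2.5) ≈ 0.28650, f(3.25) ≈ 0.19691.
Sum = Δt · [f(-2) + f(-1.25) + f(-0.5) + ...].
Sum ≈ 6.19489.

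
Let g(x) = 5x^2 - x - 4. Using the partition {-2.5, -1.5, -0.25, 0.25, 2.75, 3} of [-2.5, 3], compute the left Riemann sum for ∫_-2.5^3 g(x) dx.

Subinterval widths: 1, 1.25, 0.5, 2.5, 0.25.
Left endpoints: -2.5, -1.5, -0.25, 0.25, 2.75.
g(-2.5) = 29.75, g(-1.5) = 8.75, g(-0.25) = -3.4375, g(0.25) = -3.9375, g(2.75) = 31.0625.
Sum = Σ Δx_i · g(x_i).
Sum = 36.890625.

36.890625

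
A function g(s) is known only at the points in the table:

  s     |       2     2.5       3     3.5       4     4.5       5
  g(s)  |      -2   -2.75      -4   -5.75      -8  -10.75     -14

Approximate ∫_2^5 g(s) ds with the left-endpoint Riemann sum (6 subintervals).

Δs = 0.5.
Sum = 0.5·[(-2) + (-2.75) + (-4) + (-5.75) + (-8) + (-10.75)] = -16.625.

-16.625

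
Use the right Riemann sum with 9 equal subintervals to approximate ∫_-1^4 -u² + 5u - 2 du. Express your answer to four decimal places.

Δu = (4 − (-1))/9 = 5/9.
Right endpoints: -4/9, 1/9, 2/3, 11/9, 16/9, 7/3, 26/9, 31/9, 4.
f(-4/9) = -358/81, f(1/9) = -118/81, f(2/3) = 8/9, f(11/9) = 212/81, f(16/9) = 302/81, f(7/3) = 38/9, f(26/9) = 332/81, f(31/9) = 272/81, f(4) = 2.
Sum = Δu · [f(-4/9) + f(1/9) + f(2/3) + ...].
Sum ≈ 8.3539.

8.3539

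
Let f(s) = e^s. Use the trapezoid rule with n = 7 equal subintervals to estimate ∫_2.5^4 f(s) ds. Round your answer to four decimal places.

42.5778

Δs = (4 − 2.5)/7 = 3/14.
f(2.5) ≈ 12.1825, f(19/7) ≈ 15.0938, f(41/14) ≈ 18.7009, f(22/7) ≈ 23.1700, f(47/14) ≈ 28.7071, f(25/7) ≈ 35.5674, f(53/14) ≈ 44.0671, f(4) ≈ 54.5982.
T_7 = (Δs/2)·[f(s_0) + 2f(s_1) + ... + 2f(s_{6}) + f(s_7)].
Sum ≈ 42.5778.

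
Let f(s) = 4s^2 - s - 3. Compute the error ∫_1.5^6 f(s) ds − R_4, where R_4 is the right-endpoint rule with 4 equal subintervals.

Exact integral: ∫_1.5^6 f(s) ds = 253.125.
R_4 = 330.328125.
Error = 253.125 − 330.328125 = -77.203125.

-77.203125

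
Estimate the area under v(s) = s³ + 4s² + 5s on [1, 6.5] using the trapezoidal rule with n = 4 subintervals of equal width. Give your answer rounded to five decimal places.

Δs = (6.5 − 1)/4 = 1.375.
v(1) = 10, v(2.375) = 24491/512, v(3.75) = 127.734375, v(5.125) = 135833/512, v(6.5) = 476.125.
T_4 = (Δs/2)·[v(s_0) + 2v(s_1) + 2v(s_2) + 2v(s_3) + v(s_4)].
Sum ≈ 940.40332.

940.40332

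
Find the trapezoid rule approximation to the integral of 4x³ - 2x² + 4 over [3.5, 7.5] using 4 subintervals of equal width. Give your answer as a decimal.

2820

Δx = (7.5 − 3.5)/4 = 1.
f(3.5) = 151, f(4.5) = 328, f(5.5) = 609, f(6.5) = 1018, f(7.5) = 1579.
T_4 = (Δx/2)·[f(x_0) + 2f(x_1) + 2f(x_2) + 2f(x_3) + f(x_4)].
Sum = 2820.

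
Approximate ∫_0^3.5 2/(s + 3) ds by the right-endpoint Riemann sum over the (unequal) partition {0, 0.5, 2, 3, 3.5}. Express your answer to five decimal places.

Subinterval widths: 0.5, 1.5, 1, 0.5.
Right endpoints: 0.5, 2, 3, 3.5.
f(0.5) = 4/7, f(2) = 0.4, f(3) = 1/3, f(3.5) = 4/13.
Sum = Σ Δs_i · f(s_i).
Sum ≈ 1.37289.

1.37289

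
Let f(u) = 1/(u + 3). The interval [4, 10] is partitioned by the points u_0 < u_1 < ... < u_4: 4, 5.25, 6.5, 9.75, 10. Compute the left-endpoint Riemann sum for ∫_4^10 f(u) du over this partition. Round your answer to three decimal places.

0.692

Subinterval widths: 1.25, 1.25, 3.25, 0.25.
Left endpoints: 4, 5.25, 6.5, 9.75.
f(4) = 1/7, f(5.25) = 4/33, f(6.5) = 2/19, f(9.75) = 4/51.
Sum = Σ Δu_i · f(u_i).
Sum ≈ 0.692.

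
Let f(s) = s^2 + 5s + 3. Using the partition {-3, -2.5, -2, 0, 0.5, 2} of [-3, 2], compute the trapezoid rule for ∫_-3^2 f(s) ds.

Subinterval widths: 0.5, 0.5, 2, 0.5, 1.5.
f(-3) = -3, f(-2.5) = -3.25, f(-2) = -3, f(0) = 3, f(0.5) = 5.75, f(2) = 17.
On each subinterval the trapezoid contributes (Δs_i/2)·[f(s_{i-1}) + f(s_i)].
Sum = 16.125.

16.125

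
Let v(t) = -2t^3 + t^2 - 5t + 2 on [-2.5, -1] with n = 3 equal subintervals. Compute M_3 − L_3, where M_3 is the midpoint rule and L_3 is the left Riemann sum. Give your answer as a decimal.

-11.578125

M_3 = 39.671875.
L_3 = 51.25.
M_3 − L_3 = -11.578125.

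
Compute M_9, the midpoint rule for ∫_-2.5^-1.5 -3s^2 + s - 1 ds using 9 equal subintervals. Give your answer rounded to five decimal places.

Δs = (-1.5 − (-2.5))/9 = 1/9.
Midpoints: -22/9, -7/3, -20/9, -19/9, -2, -17/9, -16/9, -5/3, -14/9.
f(-22/9) = -577/27, f(-7/3) = -59/3, f(-20/9) = -487/27, f(-19/9) = -445/27, f(-2) = -15, f(-17/9) = -367/27, f(-16/9) = -331/27, f(-5/3) = -11, f(-14/9) = -265/27.
Sum = Δs · [f(-22/9) + f(-7/3) + f(-20/9) + ...].
Sum ≈ -15.24691.

-15.24691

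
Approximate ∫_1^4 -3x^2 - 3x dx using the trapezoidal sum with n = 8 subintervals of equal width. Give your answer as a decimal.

-85.7109375

Δx = (4 − 1)/8 = 0.375.
f(1) = -6, f(1.375) = -9.796875, f(1.75) = -14.4375, f(2.125) = -19.921875, f(2.5) = -26.25, f(2.875) = -33.421875, f(3.25) = -41.4375, f(3.625) = -50.296875, f(4) = -60.
T_8 = (Δx/2)·[f(x_0) + 2f(x_1) + ... + 2f(x_{7}) + f(x_8)].
Sum = -85.7109375.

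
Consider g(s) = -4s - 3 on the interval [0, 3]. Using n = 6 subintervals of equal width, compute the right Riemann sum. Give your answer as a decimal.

Δs = (3 − 0)/6 = 0.5.
Right endpoints: 0.5, 1, 1.5, 2, 2.5, 3.
g(0.5) = -5, g(1) = -7, g(1.5) = -9, g(2) = -11, g(2.5) = -13, g(3) = -15.
Sum = Δs · [g(0.5) + g(1) + g(1.5) + ...].
Sum = -30.

-30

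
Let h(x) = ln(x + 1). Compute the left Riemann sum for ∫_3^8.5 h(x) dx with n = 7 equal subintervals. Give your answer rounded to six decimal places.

Δx = (8.5 − 3)/7 = 11/14.
Left endpoints: 3, 53/14, 32/7, 75/14, 43/7, 97/14, 54/7.
h(3) ≈ 1.386294, h(53/14) ≈ 1.565635, h(32/7) ≈ 1.717651, h(75/14) ≈ 1.849579, h(43/7) ≈ 1.966113, h(97/14) ≈ 2.070473, h(54/7) ≈ 2.164964.
Sum = Δx · [h(3) + h(53/14) + h(32/7) + ...].
Sum ≈ 9.994843.

9.994843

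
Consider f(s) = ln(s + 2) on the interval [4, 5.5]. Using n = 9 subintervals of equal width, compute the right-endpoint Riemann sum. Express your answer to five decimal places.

Δs = (5.5 − 4)/9 = 1/6.
Right endpoints: 25/6, 13/3, 4.5, 14/3, 29/6, 5, 31/6, 16/3, 5.5.
f(25/6) ≈ 1.81916, f(13/3) ≈ 1.84583, f(4.5) ≈ 1.87180, f(14/3) ≈ 1.89712, f(29/6) ≈ 1.92181, f(5) ≈ 1.94591, f(31/6) ≈ 1.96944, f(16/3) ≈ 1.99243, f(5.5) ≈ 2.01490.
Sum = Δs · [f(25/6) + f(13/3) + f(4.5) + ...].
Sum ≈ 2.87973.

2.87973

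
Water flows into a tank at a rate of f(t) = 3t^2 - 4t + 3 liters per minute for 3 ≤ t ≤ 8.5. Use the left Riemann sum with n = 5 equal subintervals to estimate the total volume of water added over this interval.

Δt = (8.5 − 3)/5 = 1.1.
Left endpoints: 3, 4.1, 5.2, 6.3, 7.4.
f(3) = 18, f(4.1) = 37.03, f(5.2) = 63.32, f(6.3) = 96.87, f(7.4) = 137.68.
Sum = Δt · [f(3) + f(4.1) + f(5.2) + f(6.3) + f(7.4)].
Sum = 388.19.

388.19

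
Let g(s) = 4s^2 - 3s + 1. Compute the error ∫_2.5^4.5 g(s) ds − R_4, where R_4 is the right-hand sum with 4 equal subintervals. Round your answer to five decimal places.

Exact integral: ∫_2.5^4.5 g(s) ds ≈ 81.6666667.
R_4 = 94.5.
Error ≈ 81.6666667 − 94.5 ≈ -12.83333.

-12.83333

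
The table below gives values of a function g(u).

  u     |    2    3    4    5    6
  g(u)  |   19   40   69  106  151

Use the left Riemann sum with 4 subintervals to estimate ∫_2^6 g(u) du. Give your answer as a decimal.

234

Δu = 1.
Sum = 1·[19 + 40 + 69 + 106] = 234.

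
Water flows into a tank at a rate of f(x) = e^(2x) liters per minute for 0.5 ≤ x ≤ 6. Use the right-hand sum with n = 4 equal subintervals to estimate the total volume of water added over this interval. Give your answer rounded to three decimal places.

Δx = (6 − 0.5)/4 = 1.375.
Right endpoints: 1.875, 3.25, 4.625, 6.
f(1.875) ≈ 42.521, f(3.25) ≈ 665.142, f(4.625) ≈ 10404.566, f(6) ≈ 162754.791.
Sum = Δx · [f(1.875) + f(3.25) + f(4.625) + f(6)].
Sum ≈ 239067.152.

239067.152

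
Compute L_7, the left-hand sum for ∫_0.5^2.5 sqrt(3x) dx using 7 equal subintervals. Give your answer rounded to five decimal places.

Δx = (2.5 − 0.5)/7 = 2/7.
Left endpoints: 0.5, 11/14, 15/14, 19/14, 23/14, 27/14, 31/14.
f(0.5) ≈ 1.22474, f(11/14) ≈ 1.53530, f(15/14) ≈ 1.79284, f(19/14) ≈ 2.01778, f(23/14) ≈ 2.22004, f(27/14) ≈ 2.40535, f(31/14) ≈ 2.57737.
Sum = Δx · [f(0.5) + f(11/14) + f(15/14) + ...].
Sum ≈ 3.93527.

3.93527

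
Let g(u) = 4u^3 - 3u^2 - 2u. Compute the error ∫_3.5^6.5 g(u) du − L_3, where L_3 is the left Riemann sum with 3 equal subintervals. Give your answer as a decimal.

Exact integral: ∫_3.5^6.5 g(u) du = 1373.25.
L_3 = 986.25.
Error = 1373.25 − 986.25 = 387.

387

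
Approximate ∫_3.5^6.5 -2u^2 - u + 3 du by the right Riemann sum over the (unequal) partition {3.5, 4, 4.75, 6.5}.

-205.65625

Subinterval widths: 0.5, 0.75, 1.75.
Right endpoints: 4, 4.75, 6.5.
f(4) = -33, f(4.75) = -46.875, f(6.5) = -88.
Sum = Σ Δu_i · f(u_i).
Sum = -205.65625.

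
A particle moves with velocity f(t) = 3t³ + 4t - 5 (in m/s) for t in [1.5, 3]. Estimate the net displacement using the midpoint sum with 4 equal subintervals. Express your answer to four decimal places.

Δt = (3 − 1.5)/4 = 0.375.
Midpoints: 1.6875, 2.0625, 2.4375, 2.8125.
f(1.6875) = 66217/4096, f(2.0625) = 121123/4096, f(2.4375) = 197413/4096, f(2.8125) = 298975/4096.
Sum = Δt · [f(1.6875) + f(2.0625) + f(2.4375) + f(2.8125)].
Sum ≈ 62.5972.

62.5972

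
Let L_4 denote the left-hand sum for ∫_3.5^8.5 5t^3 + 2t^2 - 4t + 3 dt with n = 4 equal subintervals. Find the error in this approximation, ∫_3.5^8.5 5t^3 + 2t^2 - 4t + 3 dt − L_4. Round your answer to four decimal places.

Exact integral: ∫_3.5^8.5 f(t) dt ≈ 6613.333333.
L_4 = 4885.46875.
Error ≈ 6613.333333 − 4885.46875 ≈ 1727.8646.

1727.8646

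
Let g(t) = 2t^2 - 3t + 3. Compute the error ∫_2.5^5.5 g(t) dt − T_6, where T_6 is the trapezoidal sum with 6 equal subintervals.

Exact integral: ∫_2.5^5.5 g(t) dt = 73.5.
T_6 = 73.75.
Error = 73.5 − 73.75 = -0.25.

-0.25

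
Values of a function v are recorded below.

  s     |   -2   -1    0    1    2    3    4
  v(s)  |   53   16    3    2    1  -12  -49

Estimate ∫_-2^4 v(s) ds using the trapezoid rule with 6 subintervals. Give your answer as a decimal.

12

Δs = 1.
T_6 = (1/2)·[53 + 2·16 + 2·3 + 2·2 + 2·1 + 2·(-12) + (-49)] = 12.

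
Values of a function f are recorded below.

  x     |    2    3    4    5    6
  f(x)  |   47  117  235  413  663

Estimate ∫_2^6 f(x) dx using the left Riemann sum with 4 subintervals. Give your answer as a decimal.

Δx = 1.
Sum = 1·[47 + 117 + 235 + 413] = 812.

812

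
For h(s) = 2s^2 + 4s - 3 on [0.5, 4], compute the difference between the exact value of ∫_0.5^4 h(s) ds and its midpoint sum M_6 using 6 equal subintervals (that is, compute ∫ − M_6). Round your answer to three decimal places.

Exact integral: ∫_0.5^4 h(s) ds ≈ 63.58333.
M_6 ≈ 63.38484.
Error ≈ 63.58333 − 63.38484 ≈ 0.198.

0.198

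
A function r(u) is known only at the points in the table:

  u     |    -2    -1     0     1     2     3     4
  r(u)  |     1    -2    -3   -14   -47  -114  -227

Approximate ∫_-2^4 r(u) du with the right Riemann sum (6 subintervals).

Δu = 1.
Sum = 1·[(-2) + (-3) + (-14) + (-47) + (-114) + (-227)] = -407.

-407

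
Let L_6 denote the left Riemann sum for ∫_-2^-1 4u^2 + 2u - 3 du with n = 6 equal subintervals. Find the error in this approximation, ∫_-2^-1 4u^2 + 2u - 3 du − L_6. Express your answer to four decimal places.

-0.8519

Exact integral: ∫_-2^-1 f(u) du ≈ 3.333333.
L_6 ≈ 4.185185.
Error ≈ 3.333333 − 4.185185 ≈ -0.8519.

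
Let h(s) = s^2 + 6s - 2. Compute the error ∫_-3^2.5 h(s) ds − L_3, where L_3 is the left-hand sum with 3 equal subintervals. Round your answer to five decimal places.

24.64815

Exact integral: ∫_-3^2.5 h(s) ds ≈ -5.0416667.
L_3 ≈ -29.6898148.
Error ≈ -5.0416667 − (-29.6898148) ≈ 24.64815.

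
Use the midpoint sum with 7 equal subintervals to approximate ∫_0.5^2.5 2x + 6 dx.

18

Δx = (2.5 − 0.5)/7 = 2/7.
Midpoints: 9/14, 13/14, 17/14, 1.5, 25/14, 29/14, 33/14.
f(9/14) = 51/7, f(13/14) = 55/7, f(17/14) = 59/7, f(1.5) = 9, f(25/14) = 67/7, f(29/14) = 71/7, f(33/14) = 75/7.
Sum = Δx · [f(9/14) + f(13/14) + f(17/14) + ...].
Sum = 18.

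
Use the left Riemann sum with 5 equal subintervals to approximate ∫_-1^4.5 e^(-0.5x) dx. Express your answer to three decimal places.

4.013

Δx = (4.5 − (-1))/5 = 1.1.
Left endpoints: -1, 0.1, 1.2, 2.3, 3.4.
f(-1) ≈ 1.649, f(0.1) ≈ 0.951, f(1.2) ≈ 0.549, f(2.3) ≈ 0.317, f(3.4) ≈ 0.183.
Sum = Δx · [f(-1) + f(0.1) + f(1.2) + f(2.3) + f(3.4)].
Sum ≈ 4.013.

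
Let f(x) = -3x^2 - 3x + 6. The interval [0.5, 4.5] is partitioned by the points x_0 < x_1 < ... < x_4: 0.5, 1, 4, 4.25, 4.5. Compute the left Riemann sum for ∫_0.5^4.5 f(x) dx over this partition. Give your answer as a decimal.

-26.859375

Subinterval widths: 0.5, 3, 0.25, 0.25.
Left endpoints: 0.5, 1, 4, 4.25.
f(0.5) = 3.75, f(1) = 0, f(4) = -54, f(4.25) = -60.9375.
Sum = Σ Δx_i · f(x_i).
Sum = -26.859375.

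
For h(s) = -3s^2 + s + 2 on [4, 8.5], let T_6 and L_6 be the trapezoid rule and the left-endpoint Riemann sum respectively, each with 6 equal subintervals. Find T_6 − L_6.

T_6 = -514.265625.
L_6 = -452.671875.
T_6 − L_6 = -61.59375.

-61.59375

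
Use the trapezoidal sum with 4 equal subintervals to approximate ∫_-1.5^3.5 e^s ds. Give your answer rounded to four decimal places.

37.0676

Δs = (3.5 − (-1.5))/4 = 1.25.
f(-1.5) ≈ 0.2231, f(-0.25) ≈ 0.7788, f(1) ≈ 2.7183, f(2.25) ≈ 9.4877, f(3.5) ≈ 33.1155.
T_4 = (Δs/2)·[f(s_0) + 2f(s_1) + 2f(s_2) + 2f(s_3) + f(s_4)].
Sum ≈ 37.0676.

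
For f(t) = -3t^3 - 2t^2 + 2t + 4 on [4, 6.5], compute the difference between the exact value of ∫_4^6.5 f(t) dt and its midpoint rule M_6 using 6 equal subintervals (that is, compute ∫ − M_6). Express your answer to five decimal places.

Exact integral: ∫_4^6.5 f(t) dt ≈ -1250.9635417.
M_6 ≈ -1249.1822193.
Error ≈ -1250.9635417 − (-1249.1822193) ≈ -1.78132.

-1.78132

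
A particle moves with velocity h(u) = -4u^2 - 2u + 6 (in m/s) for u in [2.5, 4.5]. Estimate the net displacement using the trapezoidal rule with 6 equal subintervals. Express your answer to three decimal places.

Δu = (4.5 − 2.5)/6 = 1/3.
h(2.5) = -24, h(17/6) = -286/9, h(19/6) = -364/9, h(3.5) = -50, h(23/6) = -544/9, h(25/6) = -646/9, h(4.5) = -84.
T_6 = (Δu/2)·[h(u_0) + 2h(u_1) + ... + 2h(u_{5}) + h(u_6)].
Sum ≈ -102.815.

-102.815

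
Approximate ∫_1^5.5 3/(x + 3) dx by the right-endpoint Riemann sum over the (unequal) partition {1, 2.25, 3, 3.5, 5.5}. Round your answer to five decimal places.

Subinterval widths: 1.25, 0.75, 0.5, 2.
Right endpoints: 2.25, 3, 3.5, 5.5.
f(2.25) = 4/7, f(3) = 0.5, f(3.5) = 6/13, f(5.5) = 6/17.
Sum = Σ Δx_i · f(x_i).
Sum ≈ 2.02594.

2.02594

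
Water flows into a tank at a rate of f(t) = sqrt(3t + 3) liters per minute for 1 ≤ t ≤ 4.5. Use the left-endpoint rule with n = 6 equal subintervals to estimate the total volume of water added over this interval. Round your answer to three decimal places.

11.151

Δt = (4.5 − 1)/6 = 7/12.
Left endpoints: 1, 19/12, 13/6, 2.75, 10/3, 47/12.
f(1) ≈ 2.449, f(19/12) ≈ 2.784, f(13/6) ≈ 3.082, f(2.75) ≈ 3.354, f(10/3) ≈ 3.606, f(47/12) ≈ 3.841.
Sum = Δt · [f(1) + f(19/12) + f(13/6) + ...].
Sum ≈ 11.151.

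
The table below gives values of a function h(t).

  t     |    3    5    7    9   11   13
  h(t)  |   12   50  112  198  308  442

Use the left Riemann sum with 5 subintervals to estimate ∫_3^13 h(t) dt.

1360

Δt = 2.
Sum = 2·[12 + 50 + 112 + 198 + 308] = 1360.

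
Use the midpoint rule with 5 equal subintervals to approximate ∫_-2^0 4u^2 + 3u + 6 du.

16.56

Δu = (0 − (-2))/5 = 0.4.
Midpoints: -1.8, -1.4, -1, -0.6, -0.2.
f(-1.8) = 13.56, f(-1.4) = 9.64, f(-1) = 7, f(-0.6) = 5.64, f(-0.2) = 5.56.
Sum = Δu · [f(-1.8) + f(-1.4) + f(-1) + f(-0.6) + f(-0.2)].
Sum = 16.56.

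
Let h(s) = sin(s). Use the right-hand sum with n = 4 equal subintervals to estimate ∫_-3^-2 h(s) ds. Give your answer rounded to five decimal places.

Δs = (-2 − (-3))/4 = 0.25.
Right endpoints: -2.75, -2.5, -2.25, -2.
h(-2.75) ≈ -0.38166, h(-2.5) ≈ -0.59847, h(-2.25) ≈ -0.77807, h(-2) ≈ -0.90930.
Sum = Δs · [h(-2.75) + h(-2.5) + h(-2.25) + h(-2)].
Sum ≈ -0.66688.

-0.66688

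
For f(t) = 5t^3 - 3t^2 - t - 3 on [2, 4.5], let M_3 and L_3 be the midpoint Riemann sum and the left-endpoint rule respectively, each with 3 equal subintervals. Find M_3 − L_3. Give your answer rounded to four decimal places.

M_3 ≈ 387.209201.
L_3 ≈ 255.243056.
M_3 − L_3 ≈ 131.9661.

131.9661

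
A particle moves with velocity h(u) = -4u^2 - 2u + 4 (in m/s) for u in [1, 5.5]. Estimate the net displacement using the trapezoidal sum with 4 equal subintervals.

-235.546875

Δu = (5.5 − 1)/4 = 1.125.
h(1) = -2, h(2.125) = -18.3125, h(3.25) = -44.75, h(4.375) = -81.3125, h(5.5) = -128.
T_4 = (Δu/2)·[h(u_0) + 2h(u_1) + 2h(u_2) + 2h(u_3) + h(u_4)].
Sum = -235.546875.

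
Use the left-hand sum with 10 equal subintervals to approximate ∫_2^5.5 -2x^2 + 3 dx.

-86.03875

Δx = (5.5 − 2)/10 = 0.35.
Left endpoints: 2, 2.35, 2.7, 3.05, 3.4, 3.75, 4.1, 4.45, 4.8, 5.15.
f(2) = -5, f(2.35) = -8.045, f(2.7) = -11.58, f(3.05) = -15.605, f(3.4) = -20.12, f(3.75) = -25.125, f(4.1) = -30.62, f(4.45) = -36.605, f(4.8) = -43.08, f(5.15) = -50.045.
Sum = Δx · [f(2) + f(2.35) + f(2.7) + ...].
Sum = -86.03875.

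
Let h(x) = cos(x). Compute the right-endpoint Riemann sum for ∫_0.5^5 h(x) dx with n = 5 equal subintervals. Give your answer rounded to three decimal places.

-1.607

Δx = (5 − 0.5)/5 = 0.9.
Right endpoints: 1.4, 2.3, 3.2, 4.1, 5.
h(1.4) ≈ 0.170, h(2.3) ≈ -0.666, h(3.2) ≈ -0.998, h(4.1) ≈ -0.575, h(5) ≈ 0.284.
Sum = Δx · [h(1.4) + h(2.3) + h(3.2) + h(4.1) + h(5)].
Sum ≈ -1.607.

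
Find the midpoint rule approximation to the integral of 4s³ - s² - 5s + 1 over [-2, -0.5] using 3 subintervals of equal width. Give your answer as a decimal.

Δs = (-0.5 − (-2))/3 = 0.5.
Midpoints: -1.75, -1.25, -0.75.
f(-1.75) = -14.75, f(-1.25) = -2.125, f(-0.75) = 2.5.
Sum = Δs · [f(-1.75) + f(-1.25) + f(-0.75)].
Sum = -7.1875.

-7.1875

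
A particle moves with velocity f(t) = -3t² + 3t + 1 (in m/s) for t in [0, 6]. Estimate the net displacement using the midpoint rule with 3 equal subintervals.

Δt = (6 − 0)/3 = 2.
Midpoints: 1, 3, 5.
f(1) = 1, f(3) = -17, f(5) = -59.
Sum = Δt · [f(1) + f(3) + f(5)].
Sum = -150.

-150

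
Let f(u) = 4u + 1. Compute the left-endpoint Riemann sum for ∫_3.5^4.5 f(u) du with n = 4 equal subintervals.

Δu = (4.5 − 3.5)/4 = 0.25.
Left endpoints: 3.5, 3.75, 4, 4.25.
f(3.5) = 15, f(3.75) = 16, f(4) = 17, f(4.25) = 18.
Sum = Δu · [f(3.5) + f(3.75) + f(4) + f(4.25)].
Sum = 16.5.

16.5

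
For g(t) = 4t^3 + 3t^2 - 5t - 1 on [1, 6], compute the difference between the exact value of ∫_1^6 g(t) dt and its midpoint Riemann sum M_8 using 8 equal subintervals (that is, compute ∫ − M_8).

7.32421875

Exact integral: ∫_1^6 g(t) dt = 1417.5.
M_8 = 1410.17578125.
Error = 1417.5 − 1410.17578125 = 7.32421875.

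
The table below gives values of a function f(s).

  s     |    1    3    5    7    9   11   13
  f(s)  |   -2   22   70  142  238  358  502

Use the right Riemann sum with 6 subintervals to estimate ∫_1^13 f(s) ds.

Δs = 2.
Sum = 2·[22 + 70 + 142 + 238 + 358 + 502] = 2664.

2664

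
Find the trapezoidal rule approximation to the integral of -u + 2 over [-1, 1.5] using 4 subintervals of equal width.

4.375

Δu = (1.5 − (-1))/4 = 0.625.
f(-1) = 3, f(-0.375) = 2.375, f(0.25) = 1.75, f(0.875) = 1.125, f(1.5) = 0.5.
T_4 = (Δu/2)·[f(u_0) + 2f(u_1) + 2f(u_2) + 2f(u_3) + f(u_4)].
Sum = 4.375.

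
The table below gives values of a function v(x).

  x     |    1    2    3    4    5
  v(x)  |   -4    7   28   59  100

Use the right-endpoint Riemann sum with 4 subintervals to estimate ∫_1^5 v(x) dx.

194

Δx = 1.
Sum = 1·[7 + 28 + 59 + 100] = 194.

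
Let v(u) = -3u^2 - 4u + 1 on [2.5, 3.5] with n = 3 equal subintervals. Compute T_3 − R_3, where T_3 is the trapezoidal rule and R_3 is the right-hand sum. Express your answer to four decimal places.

T_3 ≈ -38.305556.
R_3 ≈ -41.972222.
T_3 − R_3 ≈ 3.6667.

3.6667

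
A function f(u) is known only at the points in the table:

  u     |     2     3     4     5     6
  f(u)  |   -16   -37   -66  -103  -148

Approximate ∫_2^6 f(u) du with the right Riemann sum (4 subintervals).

Δu = 1.
Sum = 1·[(-37) + (-66) + (-103) + (-148)] = -354.

-354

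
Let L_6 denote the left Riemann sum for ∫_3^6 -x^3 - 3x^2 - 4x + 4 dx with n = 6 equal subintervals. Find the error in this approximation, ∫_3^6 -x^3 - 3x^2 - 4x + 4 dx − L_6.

-68.4375

Exact integral: ∫_3^6 f(x) dx = -534.75.
L_6 = -466.3125.
Error = -534.75 − (-466.3125) = -68.4375.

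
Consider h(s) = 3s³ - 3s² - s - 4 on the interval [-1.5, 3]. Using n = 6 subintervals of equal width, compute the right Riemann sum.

Δs = (3 − (-1.5))/6 = 0.75.
Right endpoints: -0.75, 0, 0.75, 1.5, 2.25, 3.
h(-0.75) = -6.203125, h(0) = -4, h(0.75) = -5.171875, h(1.5) = -2.125, h(2.25) = 12.734375, h(3) = 47.
Sum = Δs · [h(-0.75) + h(0) + h(0.75) + ...].
Sum = 31.67578125.

31.67578125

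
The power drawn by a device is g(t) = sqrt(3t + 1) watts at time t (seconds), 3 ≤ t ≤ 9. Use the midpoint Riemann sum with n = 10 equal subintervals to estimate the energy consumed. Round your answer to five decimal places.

Δt = (9 − 3)/10 = 0.6.
Midpoints: 3.3, 3.9, 4.5, 5.1, 5.7, 6.3, 6.9, 7.5, 8.1, 8.7.
g(3.3) ≈ 3.30151, g(3.9) ≈ 3.56371, g(4.5) ≈ 3.80789, g(5.1) ≈ 4.03733, g(5.7) ≈ 4.25441, g(6.3) ≈ 4.46094, g(6.9) ≈ 4.65833, g(7.5) ≈ 4.84768, g(8.1) ≈ 5.02991, g(8.7) ≈ 5.20577.
Sum = Δt · [g(3.3) + g(3.9) + g(4.5) + ...].
Sum ≈ 25.90048.

25.90048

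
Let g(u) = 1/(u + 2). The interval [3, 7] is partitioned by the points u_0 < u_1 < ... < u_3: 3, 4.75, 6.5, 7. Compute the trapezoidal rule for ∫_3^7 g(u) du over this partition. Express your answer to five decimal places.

Subinterval widths: 1.75, 1.75, 0.5.
g(3) = 0.2, g(4.75) = 4/27, g(6.5) = 2/17, g(7) = 1/9.
On each subinterval the trapezoid contributes (Δu_i/2)·[g(u_{i-1}) + g(u_i)].
Sum ≈ 0.59439.

0.59439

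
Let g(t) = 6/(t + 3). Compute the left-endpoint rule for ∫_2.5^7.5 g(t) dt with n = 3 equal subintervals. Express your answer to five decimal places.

4.34561

Δt = (7.5 − 2.5)/3 = 5/3.
Left endpoints: 2.5, 25/6, 35/6.
g(2.5) = 12/11, g(25/6) = 36/43, g(35/6) = 36/53.
Sum = Δt · [g(2.5) + g(25/6) + g(35/6)].
Sum ≈ 4.34561.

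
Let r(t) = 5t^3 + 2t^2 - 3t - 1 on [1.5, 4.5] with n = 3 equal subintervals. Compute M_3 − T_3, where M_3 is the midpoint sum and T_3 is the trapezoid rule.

M_3 = 523.
T_3 = 558.25.
M_3 − T_3 = -35.25.

-35.25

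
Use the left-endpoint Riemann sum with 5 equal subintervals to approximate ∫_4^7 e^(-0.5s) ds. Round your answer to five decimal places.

0.24339

Δs = (7 − 4)/5 = 0.6.
Left endpoints: 4, 4.6, 5.2, 5.8, 6.4.
f(4) ≈ 0.13534, f(4.6) ≈ 0.10026, f(5.2) ≈ 0.07427, f(5.8) ≈ 0.05502, f(6.4) ≈ 0.04076.
Sum = Δs · [f(4) + f(4.6) + f(5.2) + f(5.8) + f(6.4)].
Sum ≈ 0.24339.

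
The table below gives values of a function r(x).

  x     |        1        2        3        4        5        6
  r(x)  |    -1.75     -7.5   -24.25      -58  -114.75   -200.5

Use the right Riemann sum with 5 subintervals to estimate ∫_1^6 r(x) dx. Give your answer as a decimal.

-405

Δx = 1.
Sum = 1·[(-7.5) + (-24.25) + (-58) + (-114.75) + (-200.5)] = -405.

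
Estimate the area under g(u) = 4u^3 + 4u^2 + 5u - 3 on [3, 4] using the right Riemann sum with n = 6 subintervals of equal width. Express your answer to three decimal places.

Δu = (4 − 3)/6 = 1/6.
Right endpoints: 19/6, 10/3, 3.5, 11/3, 23/6, 4.
g(19/6) = 4859/27, g(10/3) = 5569/27, g(3.5) = 235, g(11/3) = 7190/27, g(23/6) = 8107/27, g(4) = 337.
Sum = Δu · [g(19/6) + g(10/3) + g(3.5) + ...].
Sum ≈ 254.130.

254.130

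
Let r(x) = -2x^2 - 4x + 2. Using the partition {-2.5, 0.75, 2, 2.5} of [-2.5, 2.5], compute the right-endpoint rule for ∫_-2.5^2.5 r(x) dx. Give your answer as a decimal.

Subinterval widths: 3.25, 1.25, 0.5.
Right endpoints: 0.75, 2, 2.5.
r(0.75) = -2.125, r(2) = -14, r(2.5) = -20.5.
Sum = Σ Δx_i · r(x_i).
Sum = -34.65625.

-34.65625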